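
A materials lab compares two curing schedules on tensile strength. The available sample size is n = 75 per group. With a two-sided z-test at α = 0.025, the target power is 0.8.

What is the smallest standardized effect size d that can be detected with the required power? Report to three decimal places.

d ≈ 0.503

Required noncentrality: δ = z_{0.0125} + z_{0.20} = 2.241 + 0.842 = 3.083.
(Lower-tail contribution to power is negligible for δ > 0.)
δ = d·√(n/2) ⇒ d = δ/√(n/2) = 3.083/√(75/2) = 0.5035.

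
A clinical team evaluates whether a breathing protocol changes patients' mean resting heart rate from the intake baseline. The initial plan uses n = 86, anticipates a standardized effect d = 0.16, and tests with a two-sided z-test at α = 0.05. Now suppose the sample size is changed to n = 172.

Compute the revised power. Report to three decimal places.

With n = 172: δ = d·√n = 0.16 × √172 = 2.0984. Critical value z_{0.025} = 1.960.
Revised power = Φ(δ − 1.960) + Φ(−δ − 1.960) = Φ(0.138) + Φ(-4.058) = 0.5550 + 0.0000 = 0.5551.

Power ≈ 0.555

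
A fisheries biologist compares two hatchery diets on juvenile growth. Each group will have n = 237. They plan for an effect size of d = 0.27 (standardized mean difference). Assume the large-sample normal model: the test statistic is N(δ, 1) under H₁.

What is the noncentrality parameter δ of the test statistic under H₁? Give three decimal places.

δ ≈ 2.939

The noncentrality parameter scales effect size by the design's sample-size factor: δ = d·√(n/2) = 0.27 × √(237/2) = 2.9392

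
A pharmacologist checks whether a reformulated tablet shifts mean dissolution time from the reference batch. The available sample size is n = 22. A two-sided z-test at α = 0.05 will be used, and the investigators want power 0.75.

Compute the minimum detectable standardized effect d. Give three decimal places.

d ≈ 0.562

Required noncentrality: δ = z_{0.025} + z_{0.25} = 1.960 + 0.674 = 2.634.
(The second rejection-region term Φ(−δ − z_{α/2}) is negligible and dropped.)
δ = d·√n ⇒ d = δ/√n = 2.634/√22 = 0.5617.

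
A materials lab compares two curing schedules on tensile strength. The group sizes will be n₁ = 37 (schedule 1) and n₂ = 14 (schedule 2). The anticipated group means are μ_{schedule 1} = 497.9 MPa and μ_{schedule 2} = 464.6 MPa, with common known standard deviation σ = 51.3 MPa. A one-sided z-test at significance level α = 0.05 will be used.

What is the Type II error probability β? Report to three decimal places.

Standardized effect: d = |μ_{schedule 1} − μ_{schedule 2}| / σ = |497.9 − 464.6| / 51.3 = 0.6491
Noncentrality parameter: δ = d / √(1/n₁ + 1/n₂) = 0.6491 / √(1/37 + 1/14) = 2.0687
Critical value for a one-sided test at α = 0.05: z_α = 1.645.
Power = P(Z > 1.645 − δ) = Φ(0.424) = 0.6642.
Type II error: β = 1 − power = 1 − 0.6642 = 0.3358.

β ≈ 0.336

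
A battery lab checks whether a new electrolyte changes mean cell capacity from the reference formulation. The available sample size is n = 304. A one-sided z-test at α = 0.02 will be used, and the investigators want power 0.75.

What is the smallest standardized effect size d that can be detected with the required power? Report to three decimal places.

Need Φ(δ − 2.054) = 0.75, so δ = 2.054 + 0.674 = 2.728.
δ = d·√n ⇒ d = δ/√n = 2.728/√304 = 0.1565.

d ≈ 0.156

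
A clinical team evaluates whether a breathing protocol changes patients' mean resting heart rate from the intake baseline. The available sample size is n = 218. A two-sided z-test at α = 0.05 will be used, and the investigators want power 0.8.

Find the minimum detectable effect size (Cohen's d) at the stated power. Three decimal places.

Need Φ(δ − 1.960) = 0.8, so δ = 1.960 + 0.842 = 2.802.
(Lower-tail contribution to power is negligible for δ > 0.)
δ = d·√n ⇒ d = δ/√n = 2.802/√218 = 0.1897.

d ≈ 0.190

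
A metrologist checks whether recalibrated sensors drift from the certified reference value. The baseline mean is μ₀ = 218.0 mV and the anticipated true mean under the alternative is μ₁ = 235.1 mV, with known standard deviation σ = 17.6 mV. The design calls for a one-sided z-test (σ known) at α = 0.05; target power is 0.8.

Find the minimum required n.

Standardized effect: d = |μ₁ − μ₀| / σ = |235.1 − 218.0| / 17.6 = 0.9716
Set Φ(δ − 1.645) = 0.8; then δ − 1.645 = Φ⁻¹(0.8) = 0.842, giving δ = 2.486.
δ = d·√n ⇒ n = (δ/d)² = (2.486 / 0.9716)² = 6.55.
Round up to the next whole unit.

n = 7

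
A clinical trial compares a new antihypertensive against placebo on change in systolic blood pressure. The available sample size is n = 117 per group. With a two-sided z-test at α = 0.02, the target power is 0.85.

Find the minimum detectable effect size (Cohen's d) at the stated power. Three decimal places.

d ≈ 0.440

Need Φ(δ − 2.326) = 0.85, so δ = 2.326 + 1.036 = 3.363.
(The second rejection-region term Φ(−δ − z_{α/2}) is negligible and dropped.)
δ = d·√(n/2) ⇒ d = δ/√(n/2) = 3.363/√(117/2) = 0.4397.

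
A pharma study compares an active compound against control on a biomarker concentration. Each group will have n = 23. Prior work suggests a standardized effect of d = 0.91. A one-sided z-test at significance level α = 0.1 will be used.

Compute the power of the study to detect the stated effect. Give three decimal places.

Power ≈ 0.964

Noncentrality parameter: δ = d·√(n/2) = 0.91 × √(23/2) = 3.0860
One-sided α = 0.1 → critical value z_{0.1} = 1.282.
Power = Φ(δ − 1.282) = Φ(1.804) = 0.9644.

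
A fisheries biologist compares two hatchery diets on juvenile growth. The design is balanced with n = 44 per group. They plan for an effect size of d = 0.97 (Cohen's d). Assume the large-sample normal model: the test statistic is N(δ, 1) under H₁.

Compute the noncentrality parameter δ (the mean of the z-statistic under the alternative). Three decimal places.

δ ≈ 4.550

δ = d·√(n/2) = 0.97 × √(44/2) = 4.5497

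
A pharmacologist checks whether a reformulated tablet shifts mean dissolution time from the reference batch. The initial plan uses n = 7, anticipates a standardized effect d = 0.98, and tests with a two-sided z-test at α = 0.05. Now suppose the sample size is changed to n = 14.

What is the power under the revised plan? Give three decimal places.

Power ≈ 0.956

With n = 14: δ = d·√n = 0.98 × √14 = 3.6668. Critical value z_{0.025} = 1.960.
Revised power = Φ(δ − 1.960) + Φ(−δ − 1.960) = Φ(1.707) + Φ(-5.627) = 0.9561 + 0.0000 = 0.9561.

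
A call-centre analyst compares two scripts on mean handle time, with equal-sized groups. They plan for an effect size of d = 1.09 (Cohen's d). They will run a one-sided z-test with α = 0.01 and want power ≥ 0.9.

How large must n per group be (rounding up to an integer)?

Set Φ(δ − 2.326) = 0.9; then δ − 2.326 = Φ⁻¹(0.9) = 1.282, giving δ = 3.608.
δ = d·√(n/2) ⇒ n = 2(δ/d)² = 2 × (3.608 / 1.09)² = 21.91.
Round up to the next whole unit.

n = 22 per group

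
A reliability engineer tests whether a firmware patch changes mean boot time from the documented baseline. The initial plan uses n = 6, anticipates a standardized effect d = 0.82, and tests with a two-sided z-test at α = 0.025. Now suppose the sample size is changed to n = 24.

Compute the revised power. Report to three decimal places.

With n = 24: δ = d·√n = 0.82 × √24 = 4.0172. Critical value z_{0.0125} = 2.241.
Revised power = Φ(δ − 2.241) + Φ(−δ − 2.241) = Φ(1.776) + Φ(-6.259) = 0.9621 + 0.0000 = 0.9621.

Power ≈ 0.962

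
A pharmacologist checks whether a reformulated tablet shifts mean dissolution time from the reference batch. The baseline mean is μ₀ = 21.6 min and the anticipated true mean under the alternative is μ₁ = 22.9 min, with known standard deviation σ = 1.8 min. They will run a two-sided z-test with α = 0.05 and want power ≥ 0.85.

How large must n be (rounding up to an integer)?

Standardized effect: d = |μ₁ − μ₀| / σ = |22.9 − 21.6| / 1.8 = 0.7222
Set Φ(δ − 1.960) = 0.85; then δ − 1.960 = Φ⁻¹(0.85) = 1.036, giving δ = 2.996.
(The Φ(−δ − z_{α/2}) term is vanishingly small for δ > 0 and is dropped in the standard sample-size formula.)
δ = d·√n ⇒ n = (δ/d)² = (2.996 / 0.7222)² = 17.21.
Round up to the next whole unit.

n = 18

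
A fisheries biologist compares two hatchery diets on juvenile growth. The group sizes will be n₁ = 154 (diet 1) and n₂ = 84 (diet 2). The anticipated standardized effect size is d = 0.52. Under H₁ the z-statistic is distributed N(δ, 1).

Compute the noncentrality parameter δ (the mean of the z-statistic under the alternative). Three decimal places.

δ ≈ 3.834

δ = d / √(1/n₁ + 1/n₂) = 0.52 / √(1/154 + 1/84) = 3.8337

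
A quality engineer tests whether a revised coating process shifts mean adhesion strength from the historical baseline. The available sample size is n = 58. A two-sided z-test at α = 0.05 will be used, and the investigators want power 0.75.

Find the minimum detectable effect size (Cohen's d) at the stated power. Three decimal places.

Required noncentrality: δ = z_{0.025} + z_{0.25} = 1.960 + 0.674 = 2.634.
(The second rejection-region term Φ(−δ − z_{α/2}) is negligible and dropped.)
δ = d·√n ⇒ d = δ/√n = 2.634/√58 = 0.3459.

d ≈ 0.346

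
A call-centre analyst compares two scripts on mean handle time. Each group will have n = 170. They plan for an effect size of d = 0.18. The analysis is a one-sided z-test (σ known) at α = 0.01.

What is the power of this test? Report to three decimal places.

Power ≈ 0.252

Noncentrality parameter: δ = d·√(n/2) = 0.18 × √(170/2) = 1.6595
One-sided α = 0.01 → critical value z_{0.01} = 2.326.
Power = Φ(δ − 2.326) = Φ(-0.667) = 0.2524.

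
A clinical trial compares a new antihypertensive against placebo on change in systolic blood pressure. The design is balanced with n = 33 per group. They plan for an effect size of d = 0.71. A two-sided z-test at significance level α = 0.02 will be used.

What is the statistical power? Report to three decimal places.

Noncentrality parameter: δ = d·√(n/2) = 0.71 × √(33/2) = 2.8840
Critical value for a two-sided test at α = 0.02: z_{α/2} = 2.326.
Power = Φ(δ − 2.326) + Φ(−δ − 2.326) = Φ(0.558) + Φ(-5.210) = 0.7115 + 0.0000 = 0.7115.

Power ≈ 0.711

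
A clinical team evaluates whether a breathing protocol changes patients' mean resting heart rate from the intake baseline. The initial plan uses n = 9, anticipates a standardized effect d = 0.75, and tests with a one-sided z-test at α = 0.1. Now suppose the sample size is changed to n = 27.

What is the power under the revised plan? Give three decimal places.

With n = 27: δ = d·√n = 0.75 × √27 = 3.8971. Critical value z_{0.1} = 1.282.
Revised power = Φ(δ − 1.282) = Φ(2.616) = 0.9955.

Power ≈ 0.996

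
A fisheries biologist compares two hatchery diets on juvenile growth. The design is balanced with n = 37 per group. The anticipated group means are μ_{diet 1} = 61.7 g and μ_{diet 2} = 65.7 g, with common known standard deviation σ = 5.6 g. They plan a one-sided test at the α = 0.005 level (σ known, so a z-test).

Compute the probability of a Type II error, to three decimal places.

Standardized effect: d = |μ_{diet 1} − μ_{diet 2}| / σ = |61.7 − 65.7| / 5.6 = 0.7143
Noncentrality parameter: δ = d·√(n/2) = 0.7143 × √(37/2) = 3.0723
Critical value for a one-sided test at α = 0.005: z_α = 2.576.
Power = Φ(δ − 2.576) = Φ(0.496) = 0.6902.
Type II error: β = 1 − power = 1 − 0.6902 = 0.3098.

β ≈ 0.310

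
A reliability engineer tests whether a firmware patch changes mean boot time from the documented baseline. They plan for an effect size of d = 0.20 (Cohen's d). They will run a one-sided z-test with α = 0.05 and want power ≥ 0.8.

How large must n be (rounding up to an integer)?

n = 155

For power 0.8 need Φ(δ − z_{0.05}) = 0.8, so δ = z_{0.05} + z_{0.20} = 1.645 + 0.842 = 2.486.
δ = d·√n ⇒ n = (δ/d)² = (2.486 / 0.20)² = 154.56.
Round up to the next whole unit.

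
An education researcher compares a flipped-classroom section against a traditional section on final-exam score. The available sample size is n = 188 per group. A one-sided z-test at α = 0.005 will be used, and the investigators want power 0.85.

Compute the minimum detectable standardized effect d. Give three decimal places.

d ≈ 0.373

Required noncentrality: δ = z_{0.005} + z_{0.15} = 2.576 + 1.036 = 3.612.
δ = d·√(n/2) ⇒ d = δ/√(n/2) = 3.612/√(188/2) = 0.3726.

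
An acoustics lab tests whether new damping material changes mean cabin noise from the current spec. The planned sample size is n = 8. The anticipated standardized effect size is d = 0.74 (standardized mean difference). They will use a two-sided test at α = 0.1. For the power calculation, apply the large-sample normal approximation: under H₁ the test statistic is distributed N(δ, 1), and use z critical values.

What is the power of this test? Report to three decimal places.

Noncentrality parameter: δ = d·√n = 0.74 × √8 = 2.0930
Two-sided α = 0.1 → critical value z_{0.05} = 1.645.
Power = Φ(δ − 1.645) + Φ(−δ − 1.645) = Φ(0.448) + Φ(-3.738) = 0.6730 + 0.0001 = 0.6731.

Power ≈ 0.673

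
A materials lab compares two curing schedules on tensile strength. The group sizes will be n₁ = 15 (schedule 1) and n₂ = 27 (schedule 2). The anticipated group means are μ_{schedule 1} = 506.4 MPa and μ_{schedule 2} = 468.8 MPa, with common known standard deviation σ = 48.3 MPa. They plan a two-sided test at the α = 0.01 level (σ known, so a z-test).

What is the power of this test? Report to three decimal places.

Standardized effect: d = |μ_{schedule 1} − μ_{schedule 2}| / σ = |506.4 − 468.8| / 48.3 = 0.7785
Noncentrality parameter: δ = d / √(1/n₁ + 1/n₂) = 0.7785 / √(1/15 + 1/27) = 2.4174
Two-sided α = 0.01 → critical value z_{0.005} = 2.576.
Power = Φ(δ − 2.576) + Φ(−δ − 2.576) = Φ(-0.158) + Φ(-4.993) = 0.4370 + 0.0000 = 0.4370.

Power ≈ 0.437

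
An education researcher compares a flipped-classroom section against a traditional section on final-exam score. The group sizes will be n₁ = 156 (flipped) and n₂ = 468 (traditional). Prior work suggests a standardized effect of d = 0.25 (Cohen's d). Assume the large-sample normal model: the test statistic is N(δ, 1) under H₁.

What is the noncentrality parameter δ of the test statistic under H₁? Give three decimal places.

δ ≈ 2.704

δ = d / √(1/n₁ + 1/n₂) = 0.25 / √(1/156 + 1/468) = 2.7042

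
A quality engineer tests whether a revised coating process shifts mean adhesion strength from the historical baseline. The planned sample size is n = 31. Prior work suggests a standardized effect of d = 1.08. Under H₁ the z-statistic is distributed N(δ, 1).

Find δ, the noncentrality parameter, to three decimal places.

δ ≈ 6.013

δ = d·√n = 1.08 × √31 = 6.0132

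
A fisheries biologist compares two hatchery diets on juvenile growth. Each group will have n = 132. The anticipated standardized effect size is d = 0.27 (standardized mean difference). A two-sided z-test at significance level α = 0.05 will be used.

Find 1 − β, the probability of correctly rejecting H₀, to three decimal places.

Noncentrality parameter: δ = d·√(n/2) = 0.27 × √(132/2) = 2.1935
Two-sided α = 0.05 → critical value z_{0.025} = 1.960.
Power = Φ(δ − 1.960) + Φ(−δ − 1.960) = Φ(0.234) + Φ(-4.153) = 0.5923 + 0.0000 = 0.5923.

Power ≈ 0.592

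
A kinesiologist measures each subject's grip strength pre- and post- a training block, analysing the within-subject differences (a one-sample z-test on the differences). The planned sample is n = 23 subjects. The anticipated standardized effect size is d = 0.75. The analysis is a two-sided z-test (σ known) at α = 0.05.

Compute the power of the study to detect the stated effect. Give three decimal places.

Noncentrality parameter: δ = d·√n = 0.75 × √23 = 3.5969
Critical value for a two-sided test at α = 0.05: z_{α/2} = 1.960.
Power = Φ(δ − 1.960) + Φ(−δ − 1.960) = Φ(1.637) + Φ(-5.557) = 0.9492 + 0.0000 = 0.9492.

Power ≈ 0.949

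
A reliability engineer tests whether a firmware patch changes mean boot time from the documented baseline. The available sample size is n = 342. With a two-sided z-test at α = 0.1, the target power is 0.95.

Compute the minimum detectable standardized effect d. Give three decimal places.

Required noncentrality: δ = z_{0.05} + z_{0.05} = 1.645 + 1.645 = 3.290.
(The second rejection-region term Φ(−δ − z_{α/2}) is negligible and dropped.)
δ = d·√n ⇒ d = δ/√n = 3.290/√342 = 0.1779.

d ≈ 0.178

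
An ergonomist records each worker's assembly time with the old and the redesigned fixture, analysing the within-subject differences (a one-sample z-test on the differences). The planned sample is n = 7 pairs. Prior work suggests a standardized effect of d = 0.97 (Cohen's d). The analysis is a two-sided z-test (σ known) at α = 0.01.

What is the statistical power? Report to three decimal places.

Power ≈ 0.496

Noncentrality parameter: δ = d·√n = 0.97 × √7 = 2.5664
Critical value for a two-sided test at α = 0.01: z_{α/2} = 2.576.
Power = Φ(δ − 2.576) + Φ(−δ − 2.576) = Φ(-0.009) + Φ(-5.142) = 0.4962 + 0.0000 = 0.4962.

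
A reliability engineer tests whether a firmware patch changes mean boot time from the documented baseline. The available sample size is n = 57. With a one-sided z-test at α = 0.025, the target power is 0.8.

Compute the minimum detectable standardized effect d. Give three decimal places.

d ≈ 0.371

Need Φ(δ − 1.960) = 0.8, so δ = 1.960 + 0.842 = 2.802.
δ = d·√n ⇒ d = δ/√n = 2.802/√57 = 0.3711.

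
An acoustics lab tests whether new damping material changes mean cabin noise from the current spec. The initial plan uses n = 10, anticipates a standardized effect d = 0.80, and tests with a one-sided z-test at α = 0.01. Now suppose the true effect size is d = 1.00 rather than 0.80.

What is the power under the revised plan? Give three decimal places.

With d = 1.00: δ = d·√n = 1.00 × √10 = 3.1623. Critical value z_{0.01} = 2.326.
Revised power = Φ(δ − 2.326) = Φ(0.836) = 0.7984.

Power ≈ 0.798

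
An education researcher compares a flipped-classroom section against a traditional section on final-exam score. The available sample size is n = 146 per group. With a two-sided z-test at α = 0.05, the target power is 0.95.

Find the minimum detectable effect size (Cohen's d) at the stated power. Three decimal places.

d ≈ 0.422

Need Φ(δ − 1.960) = 0.95, so δ = 1.960 + 1.645 = 3.605.
(The second rejection-region term Φ(−δ − z_{α/2}) is negligible and dropped.)
δ = d·√(n/2) ⇒ d = δ/√(n/2) = 3.605/√(146/2) = 0.4219.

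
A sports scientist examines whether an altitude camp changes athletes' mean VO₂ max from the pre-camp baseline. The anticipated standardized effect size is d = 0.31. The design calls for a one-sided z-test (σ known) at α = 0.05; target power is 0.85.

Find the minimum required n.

For power 0.85 need Φ(δ − z_{0.05}) = 0.85, so δ = z_{0.05} + z_{0.15} = 1.645 + 1.036 = 2.681.
δ = d·√n ⇒ n = (δ/d)² = (2.681 / 0.31)² = 74.81.
Rounding up, n = 75.

n = 75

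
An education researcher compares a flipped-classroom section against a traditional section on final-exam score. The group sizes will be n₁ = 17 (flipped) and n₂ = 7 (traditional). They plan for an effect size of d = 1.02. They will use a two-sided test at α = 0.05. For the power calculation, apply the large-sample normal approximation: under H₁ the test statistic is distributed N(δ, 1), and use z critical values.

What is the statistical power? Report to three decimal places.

Noncentrality parameter: δ = d / √(1/n₁ + 1/n₂) = 1.02 / √(1/17 + 1/7) = 2.2713
Two-sided α = 0.05 → critical value z_{0.025} = 1.960.
Power = Φ(δ − 1.960) + Φ(−δ − 1.960) = Φ(0.311) + Φ(-4.231) = 0.6222 + 0.0000 = 0.6222.

Power ≈ 0.622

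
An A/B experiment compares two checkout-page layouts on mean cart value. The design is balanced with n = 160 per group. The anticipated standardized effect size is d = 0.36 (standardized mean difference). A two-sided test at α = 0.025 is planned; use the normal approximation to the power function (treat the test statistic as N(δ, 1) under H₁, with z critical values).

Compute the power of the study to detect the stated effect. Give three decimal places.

Power ≈ 0.836

Noncentrality parameter: δ = d·√(n/2) = 0.36 × √(160/2) = 3.2199
Critical value for a two-sided test at α = 0.025: z_{α/2} = 2.241.
Power = Φ(δ − 2.241) + Φ(−δ − 2.241) = Φ(0.979) + Φ(-5.461) = 0.8361 + 0.0000 = 0.8361.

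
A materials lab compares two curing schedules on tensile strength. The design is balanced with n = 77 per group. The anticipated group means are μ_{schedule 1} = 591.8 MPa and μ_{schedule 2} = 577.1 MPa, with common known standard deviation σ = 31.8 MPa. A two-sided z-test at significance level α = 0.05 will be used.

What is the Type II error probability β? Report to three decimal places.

Standardized effect: d = |μ_{schedule 1} − μ_{schedule 2}| / σ = |591.8 − 577.1| / 31.8 = 0.4623
Noncentrality parameter: δ = d·√(n/2) = 0.4623 × √(77/2) = 2.8683
Critical value for a two-sided test at α = 0.05: z_{α/2} = 1.960.
Power = Φ(δ − 1.960) + Φ(−δ − 1.960) = Φ(0.908) + Φ(-4.828) = 0.8181 + 0.0000 = 0.8181.
Type II error: β = 1 − power = 1 − 0.8181 = 0.1819.

β ≈ 0.182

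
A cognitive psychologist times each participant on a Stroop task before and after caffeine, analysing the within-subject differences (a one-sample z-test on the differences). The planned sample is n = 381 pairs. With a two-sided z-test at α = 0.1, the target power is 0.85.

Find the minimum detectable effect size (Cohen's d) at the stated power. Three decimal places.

d ≈ 0.137

Required noncentrality: δ = z_{0.05} + z_{0.15} = 1.645 + 1.036 = 2.681.
(Lower-tail contribution to power is negligible for δ > 0.)
δ = d·√n ⇒ d = δ/√n = 2.681/√381 = 0.1374.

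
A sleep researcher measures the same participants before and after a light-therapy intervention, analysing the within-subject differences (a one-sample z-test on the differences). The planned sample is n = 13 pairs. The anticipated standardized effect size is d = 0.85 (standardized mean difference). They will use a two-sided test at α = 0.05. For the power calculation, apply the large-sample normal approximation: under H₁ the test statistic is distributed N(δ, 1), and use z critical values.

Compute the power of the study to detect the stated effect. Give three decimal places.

Noncentrality parameter: δ = d·√n = 0.85 × √13 = 3.0647
Critical value for a two-sided test at α = 0.05: z_{α/2} = 1.960.
Power = Φ(δ − 1.960) + Φ(−δ − 1.960) = Φ(1.105) + Φ(-5.025) = 0.8654 + 0.0000 = 0.8654.

Power ≈ 0.865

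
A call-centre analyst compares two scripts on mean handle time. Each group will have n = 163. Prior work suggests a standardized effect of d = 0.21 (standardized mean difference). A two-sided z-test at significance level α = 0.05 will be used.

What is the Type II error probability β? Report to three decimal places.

β ≈ 0.526

Noncentrality parameter: δ = d·√(n/2) = 0.21 × √(163/2) = 1.8958
Critical value for a two-sided test at α = 0.05: z_{α/2} = 1.960.
Power = Φ(δ − 1.960) + Φ(−δ − 1.960) = Φ(-0.064) + Φ(-3.856) = 0.4744 + 0.0001 = 0.4745.
Type II error: β = 1 − power = 1 − 0.4745 = 0.5255.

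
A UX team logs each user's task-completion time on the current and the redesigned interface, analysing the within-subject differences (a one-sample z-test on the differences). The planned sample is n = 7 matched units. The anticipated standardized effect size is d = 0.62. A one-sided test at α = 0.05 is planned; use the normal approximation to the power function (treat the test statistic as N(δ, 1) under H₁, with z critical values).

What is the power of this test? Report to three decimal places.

Power ≈ 0.498

Noncentrality parameter: δ = d·√n = 0.62 × √7 = 1.6404
One-sided α = 0.05 → critical value z_{0.05} = 1.645.
Power = P(Z > 1.645 − δ) = Φ(-0.004) = 0.4982.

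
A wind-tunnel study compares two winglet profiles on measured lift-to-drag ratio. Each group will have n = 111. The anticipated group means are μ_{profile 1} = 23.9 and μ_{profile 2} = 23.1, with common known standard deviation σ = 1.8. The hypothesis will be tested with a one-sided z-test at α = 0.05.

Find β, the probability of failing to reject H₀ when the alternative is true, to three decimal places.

Standardized effect: d = |μ_{profile 1} − μ_{profile 2}| / σ = |23.9 − 23.1| / 1.8 = 0.4444
Noncentrality parameter: δ = d·√(n/2) = 0.4444 × √(111/2) = 3.3110
One-sided α = 0.05 → critical value z_{0.05} = 1.645.
Power = P(Z > 1.645 − δ) = Φ(1.666) = 0.9522.
Type II error: β = 1 − power = 1 − 0.9522 = 0.0478.

β ≈ 0.048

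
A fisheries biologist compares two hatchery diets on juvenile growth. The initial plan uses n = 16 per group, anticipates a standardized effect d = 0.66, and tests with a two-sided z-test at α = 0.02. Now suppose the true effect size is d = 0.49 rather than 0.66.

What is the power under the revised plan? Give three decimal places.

Power ≈ 0.174

With d = 0.49: δ = d·√(n/2) = 0.49 × √(16/2) = 1.3859. Critical value z_{0.01} = 2.326.
Revised power = Φ(δ − 2.326) + Φ(−δ − 2.326) = Φ(-0.940) + Φ(-3.712) = 0.1735 + 0.0001 = 0.1736.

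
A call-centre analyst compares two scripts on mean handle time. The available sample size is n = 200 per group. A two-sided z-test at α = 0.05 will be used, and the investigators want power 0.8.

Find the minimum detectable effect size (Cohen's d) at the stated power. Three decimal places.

d ≈ 0.280

Required noncentrality: δ = z_{0.025} + z_{0.20} = 1.960 + 0.842 = 2.802.
(Lower-tail contribution to power is negligible for δ > 0.)
δ = d·√(n/2) ⇒ d = δ/√(n/2) = 2.802/√(200/2) = 0.2802.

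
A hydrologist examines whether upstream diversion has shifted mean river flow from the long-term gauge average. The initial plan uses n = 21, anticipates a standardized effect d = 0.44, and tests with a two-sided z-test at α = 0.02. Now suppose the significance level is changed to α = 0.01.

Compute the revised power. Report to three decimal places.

Power ≈ 0.288

δ = d·√n = 0.44 × √21 = 2.0163 (unchanged). New critical value: z_{0.005} = 2.576.
Revised power = Φ(δ − 2.576) + Φ(−δ − 2.576) = Φ(-0.559) + Φ(-4.592) = 0.2879 + 0.0000 = 0.2879.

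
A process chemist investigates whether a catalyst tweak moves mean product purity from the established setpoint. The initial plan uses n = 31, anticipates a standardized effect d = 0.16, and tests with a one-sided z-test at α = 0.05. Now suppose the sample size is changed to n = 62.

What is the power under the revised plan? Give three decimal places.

With n = 62: δ = d·√n = 0.16 × √62 = 1.2598. Critical value z_{0.05} = 1.645.
Revised power = P(Z > 1.645 − δ) = Φ(-0.385) = 0.3501.

Power ≈ 0.350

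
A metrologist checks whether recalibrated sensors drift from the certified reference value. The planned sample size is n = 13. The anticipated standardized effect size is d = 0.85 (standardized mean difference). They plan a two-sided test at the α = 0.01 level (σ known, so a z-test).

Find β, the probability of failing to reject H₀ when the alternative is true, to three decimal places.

β ≈ 0.312

Noncentrality parameter: δ = d·√n = 0.85 × √13 = 3.0647
Critical value for a two-sided test at α = 0.01: z_{α/2} = 2.576.
Power = Φ(δ − 2.576) + Φ(−δ − 2.576) = Φ(0.489) + Φ(-5.641) = 0.6875 + 0.0000 = 0.6875.
Type II error: β = 1 − power = 1 − 0.6875 = 0.3125.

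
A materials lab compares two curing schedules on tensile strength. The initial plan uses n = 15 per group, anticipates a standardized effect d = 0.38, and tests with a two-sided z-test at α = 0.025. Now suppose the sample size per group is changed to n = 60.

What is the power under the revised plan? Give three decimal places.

With n = 60 per group: δ = d·√(n/2) = 0.38 × √(60/2) = 2.0813. Critical value z_{0.0125} = 2.241.
Revised power = Φ(δ − 2.241) + Φ(−δ − 2.241) = Φ(-0.160) + Φ(-4.323) = 0.4364 + 0.0000 = 0.4364.

Power ≈ 0.436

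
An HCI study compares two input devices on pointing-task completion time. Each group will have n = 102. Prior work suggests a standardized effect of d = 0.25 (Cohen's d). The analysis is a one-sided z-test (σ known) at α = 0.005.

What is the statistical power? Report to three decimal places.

Power ≈ 0.215

Noncentrality parameter: δ = d·√(n/2) = 0.25 × √(102/2) = 1.7854
One-sided α = 0.005 → critical value z_{0.005} = 2.576.
Power = P(Z > 2.576 − δ) = Φ(-0.790) = 0.2146.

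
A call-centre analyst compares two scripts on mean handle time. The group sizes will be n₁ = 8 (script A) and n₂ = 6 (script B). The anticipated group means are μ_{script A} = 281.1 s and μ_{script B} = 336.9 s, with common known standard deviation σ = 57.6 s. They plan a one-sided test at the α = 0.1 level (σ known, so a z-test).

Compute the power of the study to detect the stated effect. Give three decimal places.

Standardized effect: d = |μ_{script A} − μ_{script B}| / σ = |281.1 − 336.9| / 57.6 = 0.9687
Noncentrality parameter: δ = d / √(1/n₁ + 1/n₂) = 0.9687 / √(1/8 + 1/6) = 1.7938
One-sided α = 0.1 → critical value z_{0.1} = 1.282.
Power = P(Z > 1.282 − δ) = Φ(0.512) = 0.6958.

Power ≈ 0.696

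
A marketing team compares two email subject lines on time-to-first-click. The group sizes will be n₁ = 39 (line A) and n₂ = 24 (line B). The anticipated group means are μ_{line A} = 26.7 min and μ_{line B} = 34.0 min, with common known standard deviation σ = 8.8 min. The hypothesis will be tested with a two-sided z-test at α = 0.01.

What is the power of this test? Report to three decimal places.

Power ≈ 0.733

Standardized effect: d = |μ_{line A} − μ_{line B}| / σ = |26.7 − 34.0| / 8.8 = 0.8295
Noncentrality parameter: λ = d / √(1/n₁ + 1/n₂) = 0.8295 / √(1/39 + 1/24) = 3.1975
Critical value for a two-sided test at α = 0.01: z_{α/2} = 2.576.
Power = Φ(λ − 2.576) + Φ(−λ − 2.576) = Φ(0.622) + Φ(-5.773) = 0.7329 + 0.0000 = 0.7329.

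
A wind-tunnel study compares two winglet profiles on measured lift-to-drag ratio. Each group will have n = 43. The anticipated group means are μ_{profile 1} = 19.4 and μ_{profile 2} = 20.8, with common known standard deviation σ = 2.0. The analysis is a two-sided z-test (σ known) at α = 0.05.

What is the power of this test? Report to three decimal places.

Power ≈ 0.901

Standardized effect: d = |μ_{profile 1} − μ_{profile 2}| / σ = |19.4 − 20.8| / 2.0 = 0.7000
Noncentrality parameter: δ = d·√(n/2) = 0.7000 × √(43/2) = 3.2458
Critical value for a two-sided test at α = 0.05: z_{α/2} = 1.960.
Power = Φ(δ − 1.960) + Φ(−δ − 1.960) = Φ(1.286) + Φ(-5.206) = 0.9007 + 0.0000 = 0.9007.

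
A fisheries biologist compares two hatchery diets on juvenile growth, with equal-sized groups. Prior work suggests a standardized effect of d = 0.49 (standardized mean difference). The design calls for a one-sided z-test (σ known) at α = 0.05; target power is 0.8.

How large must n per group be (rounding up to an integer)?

For power 0.8 need Φ(δ − z_{0.05}) = 0.8, so δ = z_{0.05} + z_{0.20} = 1.645 + 0.842 = 2.486.
δ = d·√(n/2) ⇒ n = 2(δ/d)² = 2 × (2.486 / 0.49)² = 51.50.
Round up to the next whole unit.

n = 52 per group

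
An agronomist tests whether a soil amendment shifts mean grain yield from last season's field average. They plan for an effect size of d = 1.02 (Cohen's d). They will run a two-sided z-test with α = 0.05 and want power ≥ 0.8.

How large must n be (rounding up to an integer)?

Set Φ(δ − 1.960) = 0.8; then δ − 1.960 = Φ⁻¹(0.8) = 0.842, giving δ = 2.802.
(For δ > 0 the lower-tail rejection region contributes negligibly to power, so the one-term inversion is standard.)
δ = d·√n ⇒ n = (δ/d)² = (2.802 / 1.02)² = 7.54.
Round up to the next whole unit.

n = 8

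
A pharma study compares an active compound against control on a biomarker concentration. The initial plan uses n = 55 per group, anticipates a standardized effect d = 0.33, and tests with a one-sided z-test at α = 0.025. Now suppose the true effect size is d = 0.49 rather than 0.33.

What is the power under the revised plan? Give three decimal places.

Power ≈ 0.729

With d = 0.49: δ = d·√(n/2) = 0.49 × √(55/2) = 2.5696. Critical value z_{0.025} = 1.960.
Revised power = Φ(δ − 1.960) = Φ(0.610) = 0.7289.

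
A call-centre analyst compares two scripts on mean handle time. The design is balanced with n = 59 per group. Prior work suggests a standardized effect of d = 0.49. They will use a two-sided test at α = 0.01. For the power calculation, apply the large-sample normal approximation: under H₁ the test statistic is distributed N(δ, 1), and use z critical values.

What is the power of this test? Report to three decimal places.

Noncentrality parameter: λ = d·√(n/2) = 0.49 × √(59/2) = 2.6614
Two-sided α = 0.01 → critical value z_{0.005} = 2.576.
Power = Φ(λ − 2.576) + Φ(−λ − 2.576) = Φ(0.086) + Φ(-5.237) = 0.5341 + 0.0000 = 0.5341.

Power ≈ 0.534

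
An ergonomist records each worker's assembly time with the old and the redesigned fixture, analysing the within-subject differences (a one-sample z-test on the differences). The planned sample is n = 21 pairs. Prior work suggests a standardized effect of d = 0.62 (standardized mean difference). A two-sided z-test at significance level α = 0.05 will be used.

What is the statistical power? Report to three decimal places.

Noncentrality parameter: δ = d·√n = 0.62 × √21 = 2.8412
Two-sided α = 0.05 → critical value z_{0.025} = 1.960.
Power = Φ(δ − 1.960) + Φ(−δ − 1.960) = Φ(0.881) + Φ(-4.801) = 0.8109 + 0.0000 = 0.8109.

Power ≈ 0.811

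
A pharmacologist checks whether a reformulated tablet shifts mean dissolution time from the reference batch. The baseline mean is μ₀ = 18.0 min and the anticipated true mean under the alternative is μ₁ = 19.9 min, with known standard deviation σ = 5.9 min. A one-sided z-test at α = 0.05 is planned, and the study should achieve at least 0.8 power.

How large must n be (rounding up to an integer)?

n = 60

Standardized effect: d = |μ₁ − μ₀| / σ = |19.9 − 18.0| / 5.9 = 0.3220
Set Φ(δ − 1.645) = 0.8; then δ − 1.645 = Φ⁻¹(0.8) = 0.842, giving δ = 2.486.
δ = d·√n ⇒ n = (δ/d)² = (2.486 / 0.3220)² = 59.62.
Rounding up, n = 60.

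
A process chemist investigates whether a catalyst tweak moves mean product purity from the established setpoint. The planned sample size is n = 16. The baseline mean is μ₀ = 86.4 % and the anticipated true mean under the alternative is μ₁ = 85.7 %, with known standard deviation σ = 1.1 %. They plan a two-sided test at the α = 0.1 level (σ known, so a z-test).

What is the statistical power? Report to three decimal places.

Power ≈ 0.816

Standardized effect: d = |μ₁ − μ₀| / σ = |85.7 − 86.4| / 1.1 = 0.6364
Noncentrality parameter: δ = d·√n = 0.6364 × √16 = 2.5455
Critical value for a two-sided test at α = 0.1: z_{α/2} = 1.645.
Power = Φ(δ − 1.645) + Φ(−δ − 1.645) = Φ(0.901) + Φ(-4.190) = 0.8161 + 0.0000 = 0.8161.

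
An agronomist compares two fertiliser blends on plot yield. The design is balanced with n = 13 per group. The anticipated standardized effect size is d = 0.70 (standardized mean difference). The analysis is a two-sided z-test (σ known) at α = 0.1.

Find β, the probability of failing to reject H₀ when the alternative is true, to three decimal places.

β ≈ 0.444

Noncentrality parameter: δ = d·√(n/2) = 0.70 × √(13/2) = 1.7847
Two-sided α = 0.1 → critical value z_{0.05} = 1.645.
Power = Φ(δ − 1.645) + Φ(−δ − 1.645) = Φ(0.140) + Φ(-3.430) = 0.5556 + 0.0003 = 0.5559.
Type II error: β = 1 − power = 1 − 0.5559 = 0.4441.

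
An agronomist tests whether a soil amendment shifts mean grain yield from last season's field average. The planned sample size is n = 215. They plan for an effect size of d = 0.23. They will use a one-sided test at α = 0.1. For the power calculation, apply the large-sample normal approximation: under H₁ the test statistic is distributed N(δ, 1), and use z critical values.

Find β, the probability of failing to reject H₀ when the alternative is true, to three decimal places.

β ≈ 0.018

Noncentrality parameter: δ = d·√n = 0.23 × √215 = 3.3725
Critical value for a one-sided test at α = 0.1: z_α = 1.282.
Power = Φ(δ − 1.282) = Φ(2.091) = 0.9817.
Type II error: β = 1 − power = 1 − 0.9817 = 0.0183.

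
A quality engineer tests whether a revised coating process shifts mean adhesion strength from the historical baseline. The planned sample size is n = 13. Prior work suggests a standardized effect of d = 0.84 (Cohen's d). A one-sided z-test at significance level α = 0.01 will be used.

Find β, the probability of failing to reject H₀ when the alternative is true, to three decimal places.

Noncentrality parameter: δ = d·√n = 0.84 × √13 = 3.0287
One-sided α = 0.01 → critical value z_{0.01} = 2.326.
Power = Φ(δ − 2.326) = Φ(0.702) = 0.7588.
Type II error: β = 1 − power = 1 − 0.7588 = 0.2412.

β ≈ 0.241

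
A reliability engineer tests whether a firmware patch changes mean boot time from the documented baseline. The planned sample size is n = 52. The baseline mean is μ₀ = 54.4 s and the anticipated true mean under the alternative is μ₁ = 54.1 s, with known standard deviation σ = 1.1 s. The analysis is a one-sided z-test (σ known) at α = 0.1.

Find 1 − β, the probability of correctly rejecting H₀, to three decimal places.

Standardized effect: d = |μ₁ − μ₀| / σ = |54.1 − 54.4| / 1.1 = 0.2727
Noncentrality parameter: δ = d·√n = 0.2727 × √52 = 1.9667
Critical value for a one-sided test at α = 0.1: z_α = 1.282.
Power = Φ(δ − 1.282) = Φ(0.685) = 0.7534.

Power ≈ 0.753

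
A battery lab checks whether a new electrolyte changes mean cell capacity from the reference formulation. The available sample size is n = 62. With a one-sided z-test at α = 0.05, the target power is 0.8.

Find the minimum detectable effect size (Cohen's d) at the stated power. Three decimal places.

Need Φ(δ − 1.645) = 0.8, so δ = 1.645 + 0.842 = 2.486.
δ = d·√n ⇒ d = δ/√n = 2.486/√62 = 0.3158.

d ≈ 0.316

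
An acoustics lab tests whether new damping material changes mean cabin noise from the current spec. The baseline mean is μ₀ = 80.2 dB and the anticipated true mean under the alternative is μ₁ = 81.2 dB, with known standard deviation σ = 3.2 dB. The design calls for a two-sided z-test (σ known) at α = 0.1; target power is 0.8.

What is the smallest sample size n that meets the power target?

n = 64

Standardized effect: d = |μ₁ − μ₀| / σ = |81.2 − 80.2| / 3.2 = 0.3125
For power 0.8 need Φ(δ − z_{0.05}) = 0.8, so δ = z_{0.05} + z_{0.20} = 1.645 + 0.842 = 2.486.
(Ignoring the negligible lower-tail rejection probability gives the usual closed-form inversion.)
δ = d·√n ⇒ n = (δ/d)² = (2.486 / 0.3125)² = 63.31.
Round up to the next whole unit.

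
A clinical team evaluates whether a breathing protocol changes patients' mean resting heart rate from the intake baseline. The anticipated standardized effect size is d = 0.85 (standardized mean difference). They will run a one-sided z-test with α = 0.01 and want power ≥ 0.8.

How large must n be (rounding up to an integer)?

For power 0.8 need Φ(δ − z_{0.01}) = 0.8, so δ = z_{0.01} + z_{0.20} = 2.326 + 0.842 = 3.168.
δ = d·√n ⇒ n = (δ/d)² = (3.168 / 0.85)² = 13.89.
Round up to the next whole unit.

n = 14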